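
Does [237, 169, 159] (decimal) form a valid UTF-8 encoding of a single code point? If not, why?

invalid (encodes a surrogate (U+D800–U+DFFF))

Structurally a 3-byte sequence; payload = 0xDA5F.
But 0xDA5F is in U+D800–U+DFFF, the surrogate range. Surrogates are not Unicode scalar values and are forbidden in UTF-8.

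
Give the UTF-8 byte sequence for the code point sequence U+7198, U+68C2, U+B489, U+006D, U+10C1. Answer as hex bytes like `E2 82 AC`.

E7 86 98 E6 A3 82 EB 92 89 6D E1 83 81

U+7198: 3-byte form → E7 86 98.
U+68C2: 3-byte form → E6 A3 82.
U+B489: 3-byte form → EB 92 89.
U+006D: 1-byte form → 6D.
U+10C1: 3-byte form → E1 83 81.
Concatenated (13 bytes): E7 86 98 E6 A3 82 EB 92 89 6D E1 83 81.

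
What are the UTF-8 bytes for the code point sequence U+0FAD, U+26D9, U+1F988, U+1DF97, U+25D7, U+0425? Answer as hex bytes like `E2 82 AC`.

E0 BE AD E2 9B 99 F0 9F A6 88 F0 9D BE 97 E2 97 97 D0 A5

U+0FAD: 3-byte form → E0 BE AD.
U+26D9: 3-byte form → E2 9B 99.
U+1F988: 4-byte form → F0 9F A6 88.
U+1DF97: 4-byte form → F0 9D BE 97.
U+25D7: 3-byte form → E2 97 97.
U+0425: 2-byte form → D0 A5.
Concatenated (19 bytes): E0 BE AD E2 9B 99 F0 9F A6 88 F0 9D BE 97 E2 97 97 D0 A5.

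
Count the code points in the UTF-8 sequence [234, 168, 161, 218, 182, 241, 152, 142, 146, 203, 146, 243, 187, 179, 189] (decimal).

Byte at offset 0: 0xEA = 11101010 → 3-byte char (#1). Advance 3.
Byte at offset 3: 0xDA = 11011010 → 2-byte char (#2). Advance 2.
Byte at offset 5: 0xF1 = 11110001 → 4-byte char (#3). Advance 4.
Byte at offset 9: 0xCB = 11001011 → 2-byte char (#4). Advance 2.
Byte at offset 11: 0xF3 = 11110011 → 4-byte char (#5). Advance 4.
Reached end at offset 15 after 5 code points.

5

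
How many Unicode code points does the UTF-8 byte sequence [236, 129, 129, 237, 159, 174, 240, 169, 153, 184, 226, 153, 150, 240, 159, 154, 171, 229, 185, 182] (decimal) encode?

6

Byte at offset 0: 0xEC = 11101100 → 3-byte char (#1). Advance 3.
Byte at offset 3: 0xED = 11101101 → 3-byte char (#2). Advance 3.
Byte at offset 6: 0xF0 = 11110000 → 4-byte char (#3). Advance 4.
Byte at offset 10: 0xE2 = 11100010 → 3-byte char (#4). Advance 3.
Byte at offset 13: 0xF0 = 11110000 → 4-byte char (#5). Advance 4.
Byte at offset 17: 0xE5 = 11100101 → 3-byte char (#6). Advance 3.
Reached end at offset 20 after 6 code points.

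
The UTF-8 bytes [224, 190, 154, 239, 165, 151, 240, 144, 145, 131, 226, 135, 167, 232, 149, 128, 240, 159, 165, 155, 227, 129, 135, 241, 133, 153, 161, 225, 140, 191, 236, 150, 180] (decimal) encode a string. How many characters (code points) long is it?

10

Byte at offset 0: 0xE0 = 11100000 → 3-byte char (#1). Advance 3.
Byte at offset 3: 0xEF = 11101111 → 3-byte char (#2). Advance 3.
Byte at offset 6: 0xF0 = 11110000 → 4-byte char (#3). Advance 4.
Byte at offset 10: 0xE2 = 11100010 → 3-byte char (#4). Advance 3.
Byte at offset 13: 0xE8 = 11101000 → 3-byte char (#5). Advance 3.
Byte at offset 16: 0xF0 = 11110000 → 4-byte char (#6). Advance 4.
Byte at offset 20: 0xE3 = 11100011 → 3-byte char (#7). Advance 3.
Byte at offset 23: 0xF1 = 11110001 → 4-byte char (#8). Advance 4.
Byte at offset 27: 0xE1 = 11100001 → 3-byte char (#9). Advance 3.
Byte at offset 30: 0xEC = 11101100 → 3-byte char (#10). Advance 3.
Reached end at offset 33 after 10 code points.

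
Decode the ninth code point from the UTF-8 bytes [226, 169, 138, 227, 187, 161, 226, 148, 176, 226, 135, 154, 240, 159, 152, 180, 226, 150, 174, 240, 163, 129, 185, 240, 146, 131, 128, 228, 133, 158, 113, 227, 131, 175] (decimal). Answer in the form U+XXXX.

U+415E

Offset 0: leading byte 0xE2 = 11100010 → 3-byte char #1 = E2 A9 8A.
Offset 3: leading byte 0xE3 = 11100011 → 3-byte char #2 = E3 BB A1.
Offset 6: leading byte 0xE2 = 11100010 → 3-byte char #3 = E2 94 B0.
Offset 9: leading byte 0xE2 = 11100010 → 3-byte char #4 = E2 87 9A.
Offset 12: leading byte 0xF0 = 11110000 → 4-byte char #5 = F0 9F 98 B4.
Offset 16: leading byte 0xE2 = 11100010 → 3-byte char #6 = E2 96 AE.
Offset 19: leading byte 0xF0 = 11110000 → 4-byte char #7 = F0 A3 81 B9.
Offset 23: leading byte 0xF0 = 11110000 → 4-byte char #8 = F0 92 83 80.
Offset 27: leading byte 0xE4 = 11100100 → 3-byte char #9 = E4 85 9E.
Leading byte 0xE4 = 11100100 matches 1110xxxx → 3-byte sequence.
Byte 1: 0xE4 = 11100100, payload 0100 (4 bits).
Byte 2: 0x85 = 10000101 (10xxxxxx ✓), payload 000101.
Byte 3: 0x9E = 10011110 (10xxxxxx ✓), payload 011110.
Concatenate: 0100000101011110 = 0x415E (16 bits → U+415E).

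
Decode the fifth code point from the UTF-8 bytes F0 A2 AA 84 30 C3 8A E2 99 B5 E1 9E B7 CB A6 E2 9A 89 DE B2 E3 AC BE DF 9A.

Offset 0: leading byte 0xF0 = 11110000 → 4-byte char #1 = F0 A2 AA 84.
Offset 4: leading byte 0x30 = 00110000 → 1-byte char #2 = 30.
Offset 5: leading byte 0xC3 = 11000011 → 2-byte char #3 = C3 8A.
Offset 7: leading byte 0xE2 = 11100010 → 3-byte char #4 = E2 99 B5.
Offset 10: leading byte 0xE1 = 11100001 → 3-byte char #5 = E1 9E B7.
Leading byte 0xE1 = 11100001 matches 1110xxxx → 3-byte sequence.
Byte 1: 0xE1 = 11100001, payload 0001 (4 bits).
Byte 2: 0x9E = 10011110 (10xxxxxx ✓), payload 011110.
Byte 3: 0xB7 = 10110111 (10xxxxxx ✓), payload 110111.
Concatenate: 0001011110110111 = 0x17B7 (16 bits → U+17B7).

U+17B7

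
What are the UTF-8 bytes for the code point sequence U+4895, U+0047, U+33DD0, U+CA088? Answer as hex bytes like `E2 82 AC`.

E4 A2 95 47 F0 B3 B7 90 F3 8A 82 88

U+4895: 3-byte form → E4 A2 95.
U+0047: 1-byte form → 47.
U+33DD0: 4-byte form → F0 B3 B7 90.
U+CA088: 4-byte form → F3 8A 82 88.
Concatenated (12 bytes): E4 A2 95 47 F0 B3 B7 90 F3 8A 82 88.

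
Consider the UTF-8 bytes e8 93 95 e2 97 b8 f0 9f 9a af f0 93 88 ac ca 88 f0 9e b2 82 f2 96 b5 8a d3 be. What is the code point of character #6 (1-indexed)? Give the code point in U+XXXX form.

U+1EC82

Offset 0: leading byte 0xE8 = 11101000 → 3-byte char #1 = E8 93 95.
Offset 3: leading byte 0xE2 = 11100010 → 3-byte char #2 = E2 97 B8.
Offset 6: leading byte 0xF0 = 11110000 → 4-byte char #3 = F0 9F 9A AF.
Offset 10: leading byte 0xF0 = 11110000 → 4-byte char #4 = F0 93 88 AC.
Offset 14: leading byte 0xCA = 11001010 → 2-byte char #5 = CA 88.
Offset 16: leading byte 0xF0 = 11110000 → 4-byte char #6 = F0 9E B2 82.
Leading byte 0xF0 = 11110000 matches 11110xxx → 4-byte sequence.
Byte 1: 0xF0 = 11110000, payload 000 (3 bits).
Byte 2: 0x9E = 10011110 (10xxxxxx ✓), payload 011110.
Byte 3: 0xB2 = 10110010 (10xxxxxx ✓), payload 110010.
Byte 4: 0x82 = 10000010 (10xxxxxx ✓), payload 000010.
Concatenate: 000011110110010000010 = 0x1EC82 (21 bits → U+1EC82).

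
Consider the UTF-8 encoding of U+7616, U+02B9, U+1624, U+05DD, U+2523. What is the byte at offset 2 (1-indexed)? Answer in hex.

0x98

1-indexed offset 2 is 0-indexed offset 1.
U+7616 → 3-byte form E7 98 96 at offsets 0–2.
Offset 1 falls in char 1's range; it's byte 2 of E7 98 96 = 0x98.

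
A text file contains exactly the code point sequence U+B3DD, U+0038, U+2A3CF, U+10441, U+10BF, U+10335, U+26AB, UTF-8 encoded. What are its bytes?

U+B3DD: 3-byte form → EB 8F 9D.
U+0038: 1-byte form → 38.
U+2A3CF: 4-byte form → F0 AA 8F 8F.
U+10441: 4-byte form → F0 90 91 81.
U+10BF: 3-byte form → E1 82 BF.
U+10335: 4-byte form → F0 90 8C B5.
U+26AB: 3-byte form → E2 9A AB.
Concatenated (22 bytes): EB 8F 9D 38 F0 AA 8F 8F F0 90 91 81 E1 82 BF F0 90 8C B5 E2 9A AB.

EB 8F 9D 38 F0 AA 8F 8F F0 90 91 81 E1 82 BF F0 90 8C B5 E2 9A AB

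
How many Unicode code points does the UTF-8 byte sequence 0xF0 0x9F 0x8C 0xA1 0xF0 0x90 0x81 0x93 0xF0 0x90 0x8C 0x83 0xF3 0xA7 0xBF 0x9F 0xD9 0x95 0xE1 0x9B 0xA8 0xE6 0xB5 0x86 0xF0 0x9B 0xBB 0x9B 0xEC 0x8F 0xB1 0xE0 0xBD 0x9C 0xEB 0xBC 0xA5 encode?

Byte at offset 0: 0xF0 = 11110000 → 4-byte char (#1). Advance 4.
Byte at offset 4: 0xF0 = 11110000 → 4-byte char (#2). Advance 4.
Byte at offset 8: 0xF0 = 11110000 → 4-byte char (#3). Advance 4.
Byte at offset 12: 0xF3 = 11110011 → 4-byte char (#4). Advance 4.
Byte at offset 16: 0xD9 = 11011001 → 2-byte char (#5). Advance 2.
Byte at offset 18: 0xE1 = 11100001 → 3-byte char (#6). Advance 3.
Byte at offset 21: 0xE6 = 11100110 → 3-byte char (#7). Advance 3.
Byte at offset 24: 0xF0 = 11110000 → 4-byte char (#8). Advance 4.
Byte at offset 28: 0xEC = 11101100 → 3-byte char (#9). Advance 3.
Byte at offset 31: 0xE0 = 11100000 → 3-byte char (#10). Advance 3.
Byte at offset 34: 0xEB = 11101011 → 3-byte char (#11). Advance 3.
Reached end at offset 37 after 11 code points.

11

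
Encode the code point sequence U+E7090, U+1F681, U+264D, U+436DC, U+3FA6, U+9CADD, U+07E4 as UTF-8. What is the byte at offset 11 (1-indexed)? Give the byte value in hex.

0x8D

1-indexed offset 11 is 0-indexed offset 10.
U+E7090 → 4-byte form F3 A7 82 90 at offsets 0–3.
U+1F681 → 4-byte form F0 9F 9A 81 at offsets 4–7.
U+264D → 3-byte form E2 99 8D at offsets 8–10.
Offset 10 falls in char 3's range; it's byte 3 of E2 99 8D = 0x8D.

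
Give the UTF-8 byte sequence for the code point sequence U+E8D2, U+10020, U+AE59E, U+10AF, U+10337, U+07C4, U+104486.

EE A3 92 F0 90 80 A0 F2 AE 96 9E E1 82 AF F0 90 8C B7 DF 84 F4 84 92 86

U+E8D2: 3-byte form → EE A3 92.
U+10020: 4-byte form → F0 90 80 A0.
U+AE59E: 4-byte form → F2 AE 96 9E.
U+10AF: 3-byte form → E1 82 AF.
U+10337: 4-byte form → F0 90 8C B7.
U+07C4: 2-byte form → DF 84.
U+104486: 4-byte form → F4 84 92 86.
Concatenated (24 bytes): EE A3 92 F0 90 80 A0 F2 AE 96 9E E1 82 AF F0 90 8C B7 DF 84 F4 84 92 86.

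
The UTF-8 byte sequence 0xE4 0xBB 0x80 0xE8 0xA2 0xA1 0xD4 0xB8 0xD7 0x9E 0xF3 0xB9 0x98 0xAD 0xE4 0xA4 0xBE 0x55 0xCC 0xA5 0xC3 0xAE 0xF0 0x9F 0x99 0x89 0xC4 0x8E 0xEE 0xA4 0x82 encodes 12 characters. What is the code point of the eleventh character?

U+010E

Offset 0: leading byte 0xE4 = 11100100 → 3-byte char #1 = E4 BB 80.
Offset 3: leading byte 0xE8 = 11101000 → 3-byte char #2 = E8 A2 A1.
Offset 6: leading byte 0xD4 = 11010100 → 2-byte char #3 = D4 B8.
Offset 8: leading byte 0xD7 = 11010111 → 2-byte char #4 = D7 9E.
Offset 10: leading byte 0xF3 = 11110011 → 4-byte char #5 = F3 B9 98 AD.
Offset 14: leading byte 0xE4 = 11100100 → 3-byte char #6 = E4 A4 BE.
Offset 17: leading byte 0x55 = 01010101 → 1-byte char #7 = 55.
Offset 18: leading byte 0xCC = 11001100 → 2-byte char #8 = CC A5.
Offset 20: leading byte 0xC3 = 11000011 → 2-byte char #9 = C3 AE.
Offset 22: leading byte 0xF0 = 11110000 → 4-byte char #10 = F0 9F 99 89.
Offset 26: leading byte 0xC4 = 11000100 → 2-byte char #11 = C4 8E.
Leading byte 0xC4 = 11000100 matches 110xxxxx → 2-byte sequence.
Byte 1: 0xC4 = 11000100, payload 00100 (5 bits).
Byte 2: 0x8E = 10001110 (10xxxxxx ✓), payload 001110.
Concatenate: 00100001110 = 0x10E (11 bits → U+010E).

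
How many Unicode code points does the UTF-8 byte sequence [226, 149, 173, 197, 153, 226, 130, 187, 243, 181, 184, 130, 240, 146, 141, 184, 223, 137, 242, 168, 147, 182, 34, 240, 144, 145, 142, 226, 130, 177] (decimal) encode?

Byte at offset 0: 0xE2 = 11100010 → 3-byte char (#1). Advance 3.
Byte at offset 3: 0xC5 = 11000101 → 2-byte char (#2). Advance 2.
Byte at offset 5: 0xE2 = 11100010 → 3-byte char (#3). Advance 3.
Byte at offset 8: 0xF3 = 11110011 → 4-byte char (#4). Advance 4.
Byte at offset 12: 0xF0 = 11110000 → 4-byte char (#5). Advance 4.
Byte at offset 16: 0xDF = 11011111 → 2-byte char (#6). Advance 2.
Byte at offset 18: 0xF2 = 11110010 → 4-byte char (#7). Advance 4.
Byte at offset 22: 0x22 = 00100010 → 1-byte char (#8). Advance 1.
Byte at offset 23: 0xF0 = 11110000 → 4-byte char (#9). Advance 4.
Byte at offset 27: 0xE2 = 11100010 → 3-byte char (#10). Advance 3.
Reached end at offset 30 after 10 code points.

10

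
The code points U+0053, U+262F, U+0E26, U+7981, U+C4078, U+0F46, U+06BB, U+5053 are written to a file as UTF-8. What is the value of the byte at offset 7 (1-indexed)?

1-indexed offset 7 is 0-indexed offset 6.
U+0053 → 1-byte form 53 at offsets 0–0.
U+262F → 3-byte form E2 98 AF at offsets 1–3.
U+0E26 → 3-byte form E0 B8 A6 at offsets 4–6.
Offset 6 falls in char 3's range; it's byte 3 of E0 B8 A6 = 0xA6.

0xA6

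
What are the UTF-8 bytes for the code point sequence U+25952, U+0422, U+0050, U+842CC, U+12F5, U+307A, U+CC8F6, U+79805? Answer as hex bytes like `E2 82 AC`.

U+25952: 4-byte form → F0 A5 A5 92.
U+0422: 2-byte form → D0 A2.
U+0050: 1-byte form → 50.
U+842CC: 4-byte form → F2 84 8B 8C.
U+12F5: 3-byte form → E1 8B B5.
U+307A: 3-byte form → E3 81 BA.
U+CC8F6: 4-byte form → F3 8C A3 B6.
U+79805: 4-byte form → F1 B9 A0 85.
Concatenated (25 bytes): F0 A5 A5 92 D0 A2 50 F2 84 8B 8C E1 8B B5 E3 81 BA F3 8C A3 B6 F1 B9 A0 85.

F0 A5 A5 92 D0 A2 50 F2 84 8B 8C E1 8B B5 E3 81 BA F3 8C A3 B6 F1 B9 A0 85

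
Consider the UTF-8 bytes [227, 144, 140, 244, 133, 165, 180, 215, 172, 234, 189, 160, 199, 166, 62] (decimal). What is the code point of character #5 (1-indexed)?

U+01E6

Offset 0: leading byte 0xE3 = 11100011 → 3-byte char #1 = E3 90 8C.
Offset 3: leading byte 0xF4 = 11110100 → 4-byte char #2 = F4 85 A5 B4.
Offset 7: leading byte 0xD7 = 11010111 → 2-byte char #3 = D7 AC.
Offset 9: leading byte 0xEA = 11101010 → 3-byte char #4 = EA BD A0.
Offset 12: leading byte 0xC7 = 11000111 → 2-byte char #5 = C7 A6.
Leading byte 0xC7 = 11000111 matches 110xxxxx → 2-byte sequence.
Byte 1: 0xC7 = 11000111, payload 00111 (5 bits).
Byte 2: 0xA6 = 10100110 (10xxxxxx ✓), payload 100110.
Concatenate: 00111100110 = 0x1E6 (11 bits → U+01E6).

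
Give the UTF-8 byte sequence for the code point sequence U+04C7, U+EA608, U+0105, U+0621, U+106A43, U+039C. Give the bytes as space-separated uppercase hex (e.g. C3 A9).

U+04C7: 2-byte form → D3 87.
U+EA608: 4-byte form → F3 AA 98 88.
U+0105: 2-byte form → C4 85.
U+0621: 2-byte form → D8 A1.
U+106A43: 4-byte form → F4 86 A9 83.
U+039C: 2-byte form → CE 9C.
Concatenated (16 bytes): D3 87 F3 AA 98 88 C4 85 D8 A1 F4 86 A9 83 CE 9C.

D3 87 F3 AA 98 88 C4 85 D8 A1 F4 86 A9 83 CE 9C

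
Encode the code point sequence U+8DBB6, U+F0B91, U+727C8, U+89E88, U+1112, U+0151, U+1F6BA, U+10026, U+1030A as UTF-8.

F2 8D AE B6 F3 B0 AE 91 F1 B2 9F 88 F2 89 BA 88 E1 84 92 C5 91 F0 9F 9A BA F0 90 80 A6 F0 90 8C 8A

U+8DBB6: 4-byte form → F2 8D AE B6.
U+F0B91: 4-byte form → F3 B0 AE 91.
U+727C8: 4-byte form → F1 B2 9F 88.
U+89E88: 4-byte form → F2 89 BA 88.
U+1112: 3-byte form → E1 84 92.
U+0151: 2-byte form → C5 91.
U+1F6BA: 4-byte form → F0 9F 9A BA.
U+10026: 4-byte form → F0 90 80 A6.
U+1030A: 4-byte form → F0 90 8C 8A.
Concatenated (33 bytes): F2 8D AE B6 F3 B0 AE 91 F1 B2 9F 88 F2 89 BA 88 E1 84 92 C5 91 F0 9F 9A BA F0 90 80 A6 F0 90 8C 8A.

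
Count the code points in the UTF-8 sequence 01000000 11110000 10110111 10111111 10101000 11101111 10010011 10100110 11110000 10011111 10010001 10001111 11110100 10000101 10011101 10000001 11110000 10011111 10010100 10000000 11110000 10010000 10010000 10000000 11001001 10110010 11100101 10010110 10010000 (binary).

9

Byte at offset 0: 0x40 = 01000000 → 1-byte char (#1). Advance 1.
Byte at offset 1: 0xF0 = 11110000 → 4-byte char (#2). Advance 4.
Byte at offset 5: 0xEF = 11101111 → 3-byte char (#3). Advance 3.
Byte at offset 8: 0xF0 = 11110000 → 4-byte char (#4). Advance 4.
Byte at offset 12: 0xF4 = 11110100 → 4-byte char (#5). Advance 4.
Byte at offset 16: 0xF0 = 11110000 → 4-byte char (#6). Advance 4.
Byte at offset 20: 0xF0 = 11110000 → 4-byte char (#7). Advance 4.
Byte at offset 24: 0xC9 = 11001001 → 2-byte char (#8). Advance 2.
Byte at offset 26: 0xE5 = 11100101 → 3-byte char (#9). Advance 3.
Reached end at offset 29 after 9 code points.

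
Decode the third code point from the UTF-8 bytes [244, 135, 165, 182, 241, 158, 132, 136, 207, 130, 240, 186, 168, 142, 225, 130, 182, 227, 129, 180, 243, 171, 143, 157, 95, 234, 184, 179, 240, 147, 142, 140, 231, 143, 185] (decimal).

Offset 0: leading byte 0xF4 = 11110100 → 4-byte char #1 = F4 87 A5 B6.
Offset 4: leading byte 0xF1 = 11110001 → 4-byte char #2 = F1 9E 84 88.
Offset 8: leading byte 0xCF = 11001111 → 2-byte char #3 = CF 82.
Leading byte 0xCF = 11001111 matches 110xxxxx → 2-byte sequence.
Byte 1: 0xCF = 11001111, payload 01111 (5 bits).
Byte 2: 0x82 = 10000010 (10xxxxxx ✓), payload 000010.
Concatenate: 01111000010 = 0x3C2 (11 bits → U+03C2).

U+03C2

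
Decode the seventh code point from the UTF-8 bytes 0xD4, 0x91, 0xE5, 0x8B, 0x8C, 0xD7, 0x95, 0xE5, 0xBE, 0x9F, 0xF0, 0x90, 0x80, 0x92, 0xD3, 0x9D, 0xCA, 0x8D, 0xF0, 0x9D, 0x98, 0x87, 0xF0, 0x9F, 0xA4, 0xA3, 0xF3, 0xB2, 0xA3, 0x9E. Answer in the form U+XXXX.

Offset 0: leading byte 0xD4 = 11010100 → 2-byte char #1 = D4 91.
Offset 2: leading byte 0xE5 = 11100101 → 3-byte char #2 = E5 8B 8C.
Offset 5: leading byte 0xD7 = 11010111 → 2-byte char #3 = D7 95.
Offset 7: leading byte 0xE5 = 11100101 → 3-byte char #4 = E5 BE 9F.
Offset 10: leading byte 0xF0 = 11110000 → 4-byte char #5 = F0 90 80 92.
Offset 14: leading byte 0xD3 = 11010011 → 2-byte char #6 = D3 9D.
Offset 16: leading byte 0xCA = 11001010 → 2-byte char #7 = CA 8D.
Leading byte 0xCA = 11001010 matches 110xxxxx → 2-byte sequence.
Byte 1: 0xCA = 11001010, payload 01010 (5 bits).
Byte 2: 0x8D = 10001101 (10xxxxxx ✓), payload 001101.
Concatenate: 01010001101 = 0x28D (11 bits → U+028D).

U+028D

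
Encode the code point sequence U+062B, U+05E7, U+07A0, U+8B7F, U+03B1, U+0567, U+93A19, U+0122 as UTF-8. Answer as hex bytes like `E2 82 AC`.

U+062B: 2-byte form → D8 AB.
U+05E7: 2-byte form → D7 A7.
U+07A0: 2-byte form → DE A0.
U+8B7F: 3-byte form → E8 AD BF.
U+03B1: 2-byte form → CE B1.
U+0567: 2-byte form → D5 A7.
U+93A19: 4-byte form → F2 93 A8 99.
U+0122: 2-byte form → C4 A2.
Concatenated (19 bytes): D8 AB D7 A7 DE A0 E8 AD BF CE B1 D5 A7 F2 93 A8 99 C4 A2.

D8 AB D7 A7 DE A0 E8 AD BF CE B1 D5 A7 F2 93 A8 99 C4 A2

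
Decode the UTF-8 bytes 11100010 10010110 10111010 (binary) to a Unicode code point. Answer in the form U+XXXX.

Leading byte 0xE2 = 11100010 matches 1110xxxx → 3-byte sequence.
Byte 1: 0xE2 = 11100010, payload 0010 (4 bits).
Byte 2: 0x96 = 10010110 (10xxxxxx ✓), payload 010110.
Byte 3: 0xBA = 10111010 (10xxxxxx ✓), payload 111010.
Concatenate: 0010010110111010 = 0x25BA (16 bits → U+25BA).

U+25BA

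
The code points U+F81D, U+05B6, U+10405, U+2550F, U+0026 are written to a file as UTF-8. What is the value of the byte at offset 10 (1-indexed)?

0xF0

1-indexed offset 10 is 0-indexed offset 9.
U+F81D → 3-byte form EF A0 9D at offsets 0–2.
U+05B6 → 2-byte form D6 B6 at offsets 3–4.
U+10405 → 4-byte form F0 90 90 85 at offsets 5–8.
U+2550F → 4-byte form F0 A5 94 8F at offsets 9–12.
Offset 9 falls in char 4's range; it's byte 1 of F0 A5 94 8F = 0xF0.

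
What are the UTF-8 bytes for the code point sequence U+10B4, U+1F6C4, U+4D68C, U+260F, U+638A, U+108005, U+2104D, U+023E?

U+10B4: 3-byte form → E1 82 B4.
U+1F6C4: 4-byte form → F0 9F 9B 84.
U+4D68C: 4-byte form → F1 8D 9A 8C.
U+260F: 3-byte form → E2 98 8F.
U+638A: 3-byte form → E6 8E 8A.
U+108005: 4-byte form → F4 88 80 85.
U+2104D: 4-byte form → F0 A1 81 8D.
U+023E: 2-byte form → C8 BE.
Concatenated (27 bytes): E1 82 B4 F0 9F 9B 84 F1 8D 9A 8C E2 98 8F E6 8E 8A F4 88 80 85 F0 A1 81 8D C8 BE.

E1 82 B4 F0 9F 9B 84 F1 8D 9A 8C E2 98 8F E6 8E 8A F4 88 80 85 F0 A1 81 8D C8 BE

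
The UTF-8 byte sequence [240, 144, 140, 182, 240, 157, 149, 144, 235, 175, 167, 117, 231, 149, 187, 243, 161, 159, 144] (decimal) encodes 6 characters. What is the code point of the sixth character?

Offset 0: leading byte 0xF0 = 11110000 → 4-byte char #1 = F0 90 8C B6.
Offset 4: leading byte 0xF0 = 11110000 → 4-byte char #2 = F0 9D 95 90.
Offset 8: leading byte 0xEB = 11101011 → 3-byte char #3 = EB AF A7.
Offset 11: leading byte 0x75 = 01110101 → 1-byte char #4 = 75.
Offset 12: leading byte 0xE7 = 11100111 → 3-byte char #5 = E7 95 BB.
Offset 15: leading byte 0xF3 = 11110011 → 4-byte char #6 = F3 A1 9F 90.
Leading byte 0xF3 = 11110011 matches 11110xxx → 4-byte sequence.
Byte 1: 0xF3 = 11110011, payload 011 (3 bits).
Byte 2: 0xA1 = 10100001 (10xxxxxx ✓), payload 100001.
Byte 3: 0x9F = 10011111 (10xxxxxx ✓), payload 011111.
Byte 4: 0x90 = 10010000 (10xxxxxx ✓), payload 010000.
Concatenate: 011100001011111010000 = 0xE17D0 (21 bits → U+E17D0).

U+E17D0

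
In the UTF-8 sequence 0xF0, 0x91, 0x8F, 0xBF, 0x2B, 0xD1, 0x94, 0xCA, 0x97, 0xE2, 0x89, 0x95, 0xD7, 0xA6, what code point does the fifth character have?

U+2255

Offset 0: leading byte 0xF0 = 11110000 → 4-byte char #1 = F0 91 8F BF.
Offset 4: leading byte 0x2B = 00101011 → 1-byte char #2 = 2B.
Offset 5: leading byte 0xD1 = 11010001 → 2-byte char #3 = D1 94.
Offset 7: leading byte 0xCA = 11001010 → 2-byte char #4 = CA 97.
Offset 9: leading byte 0xE2 = 11100010 → 3-byte char #5 = E2 89 95.
Leading byte 0xE2 = 11100010 matches 1110xxxx → 3-byte sequence.
Byte 1: 0xE2 = 11100010, payload 0010 (4 bits).
Byte 2: 0x89 = 10001001 (10xxxxxx ✓), payload 001001.
Byte 3: 0x95 = 10010101 (10xxxxxx ✓), payload 010101.
Concatenate: 0010001001010101 = 0x2255 (16 bits → U+2255).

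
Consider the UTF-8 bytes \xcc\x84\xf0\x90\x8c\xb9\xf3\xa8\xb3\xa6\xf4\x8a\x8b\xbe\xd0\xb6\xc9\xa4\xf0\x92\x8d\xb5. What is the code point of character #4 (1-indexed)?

Offset 0: leading byte 0xCC = 11001100 → 2-byte char #1 = CC 84.
Offset 2: leading byte 0xF0 = 11110000 → 4-byte char #2 = F0 90 8C B9.
Offset 6: leading byte 0xF3 = 11110011 → 4-byte char #3 = F3 A8 B3 A6.
Offset 10: leading byte 0xF4 = 11110100 → 4-byte char #4 = F4 8A 8B BE.
Leading byte 0xF4 = 11110100 matches 11110xxx → 4-byte sequence.
Byte 1: 0xF4 = 11110100, payload 100 (3 bits).
Byte 2: 0x8A = 10001010 (10xxxxxx ✓), payload 001010.
Byte 3: 0x8B = 10001011 (10xxxxxx ✓), payload 001011.
Byte 4: 0xBE = 10111110 (10xxxxxx ✓), payload 111110.
Concatenate: 100001010001011111110 = 0x10A2FE (21 bits → U+10A2FE).

U+10A2FE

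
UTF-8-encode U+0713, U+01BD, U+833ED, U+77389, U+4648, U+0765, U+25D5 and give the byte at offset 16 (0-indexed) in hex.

0xA5

U+0713 → 2-byte form DC 93 at offsets 0–1.
U+01BD → 2-byte form C6 BD at offsets 2–3.
U+833ED → 4-byte form F2 83 8F AD at offsets 4–7.
U+77389 → 4-byte form F1 B7 8E 89 at offsets 8–11.
U+4648 → 3-byte form E4 99 88 at offsets 12–14.
U+0765 → 2-byte form DD A5 at offsets 15–16.
Offset 16 falls in char 6's range; it's byte 2 of DD A5 = 0xA5.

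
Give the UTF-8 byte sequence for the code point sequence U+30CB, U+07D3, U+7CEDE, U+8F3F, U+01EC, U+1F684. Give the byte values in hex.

E3 83 8B DF 93 F1 BC BB 9E E8 BC BF C7 AC F0 9F 9A 84

U+30CB: 3-byte form → E3 83 8B.
U+07D3: 2-byte form → DF 93.
U+7CEDE: 4-byte form → F1 BC BB 9E.
U+8F3F: 3-byte form → E8 BC BF.
U+01EC: 2-byte form → C7 AC.
U+1F684: 4-byte form → F0 9F 9A 84.
Concatenated (18 bytes): E3 83 8B DF 93 F1 BC BB 9E E8 BC BF C7 AC F0 9F 9A 84.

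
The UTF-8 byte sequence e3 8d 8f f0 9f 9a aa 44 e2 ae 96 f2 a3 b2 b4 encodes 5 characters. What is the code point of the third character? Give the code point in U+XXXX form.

Offset 0: leading byte 0xE3 = 11100011 → 3-byte char #1 = E3 8D 8F.
Offset 3: leading byte 0xF0 = 11110000 → 4-byte char #2 = F0 9F 9A AA.
Offset 7: leading byte 0x44 = 01000100 → 1-byte char #3 = 44.
Leading byte 0x44 = 01000100 matches 0xxxxxxx → 1-byte sequence.
Byte 1: 0x44 = 01000100, payload 1000100 (7 bits).
Concatenate: 1000100 = 0x44 (7 bits → U+0044).

U+0044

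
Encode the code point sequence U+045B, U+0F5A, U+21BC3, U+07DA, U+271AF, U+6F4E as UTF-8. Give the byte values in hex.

D1 9B E0 BD 9A F0 A1 AF 83 DF 9A F0 A7 86 AF E6 BD 8E

U+045B: 2-byte form → D1 9B.
U+0F5A: 3-byte form → E0 BD 9A.
U+21BC3: 4-byte form → F0 A1 AF 83.
U+07DA: 2-byte form → DF 9A.
U+271AF: 4-byte form → F0 A7 86 AF.
U+6F4E: 3-byte form → E6 BD 8E.
Concatenated (18 bytes): D1 9B E0 BD 9A F0 A1 AF 83 DF 9A F0 A7 86 AF E6 BD 8E.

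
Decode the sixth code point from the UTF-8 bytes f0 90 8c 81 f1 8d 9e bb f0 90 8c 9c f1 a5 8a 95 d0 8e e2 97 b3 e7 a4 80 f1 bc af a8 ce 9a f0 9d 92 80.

Offset 0: leading byte 0xF0 = 11110000 → 4-byte char #1 = F0 90 8C 81.
Offset 4: leading byte 0xF1 = 11110001 → 4-byte char #2 = F1 8D 9E BB.
Offset 8: leading byte 0xF0 = 11110000 → 4-byte char #3 = F0 90 8C 9C.
Offset 12: leading byte 0xF1 = 11110001 → 4-byte char #4 = F1 A5 8A 95.
Offset 16: leading byte 0xD0 = 11010000 → 2-byte char #5 = D0 8E.
Offset 18: leading byte 0xE2 = 11100010 → 3-byte char #6 = E2 97 B3.
Leading byte 0xE2 = 11100010 matches 1110xxxx → 3-byte sequence.
Byte 1: 0xE2 = 11100010, payload 0010 (4 bits).
Byte 2: 0x97 = 10010111 (10xxxxxx ✓), payload 010111.
Byte 3: 0xB3 = 10110011 (10xxxxxx ✓), payload 110011.
Concatenate: 0010010111110011 = 0x25F3 (16 bits → U+25F3).

U+25F3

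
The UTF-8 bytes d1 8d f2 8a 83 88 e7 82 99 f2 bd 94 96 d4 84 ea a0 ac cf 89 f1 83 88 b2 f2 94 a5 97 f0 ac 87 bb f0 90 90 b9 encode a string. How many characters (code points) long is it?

11

Byte at offset 0: 0xD1 = 11010001 → 2-byte char (#1). Advance 2.
Byte at offset 2: 0xF2 = 11110010 → 4-byte char (#2). Advance 4.
Byte at offset 6: 0xE7 = 11100111 → 3-byte char (#3). Advance 3.
Byte at offset 9: 0xF2 = 11110010 → 4-byte char (#4). Advance 4.
Byte at offset 13: 0xD4 = 11010100 → 2-byte char (#5). Advance 2.
Byte at offset 15: 0xEA = 11101010 → 3-byte char (#6). Advance 3.
Byte at offset 18: 0xCF = 11001111 → 2-byte char (#7). Advance 2.
Byte at offset 20: 0xF1 = 11110001 → 4-byte char (#8). Advance 4.
Byte at offset 24: 0xF2 = 11110010 → 4-byte char (#9). Advance 4.
Byte at offset 28: 0xF0 = 11110000 → 4-byte char (#10). Advance 4.
Byte at offset 32: 0xF0 = 11110000 → 4-byte char (#11). Advance 4.
Reached end at offset 36 after 11 code points.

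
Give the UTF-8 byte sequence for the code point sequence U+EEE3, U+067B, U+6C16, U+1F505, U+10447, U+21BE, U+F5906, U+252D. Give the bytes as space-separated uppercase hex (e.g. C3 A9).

U+EEE3: 3-byte form → EE BB A3.
U+067B: 2-byte form → D9 BB.
U+6C16: 3-byte form → E6 B0 96.
U+1F505: 4-byte form → F0 9F 94 85.
U+10447: 4-byte form → F0 90 91 87.
U+21BE: 3-byte form → E2 86 BE.
U+F5906: 4-byte form → F3 B5 A4 86.
U+252D: 3-byte form → E2 94 AD.
Concatenated (26 bytes): EE BB A3 D9 BB E6 B0 96 F0 9F 94 85 F0 90 91 87 E2 86 BE F3 B5 A4 86 E2 94 AD.

EE BB A3 D9 BB E6 B0 96 F0 9F 94 85 F0 90 91 87 E2 86 BE F3 B5 A4 86 E2 94 AD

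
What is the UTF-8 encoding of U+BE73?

EB B9 B3

U+BE73 = 0xBE73 = 48755 decimal. In range U+0800–U+FFFF → 3-byte form: 1110xxxx 10xxxxxx 10xxxxxx.
Binary (16 bits): 1011111001110011.
Split 4+6+6: 1011 | 111001 | 110011.
Byte 1: 11101011 = 0xEB.
Byte 2: 10111001 = 0xB9.
Byte 3: 10110011 = 0xB3.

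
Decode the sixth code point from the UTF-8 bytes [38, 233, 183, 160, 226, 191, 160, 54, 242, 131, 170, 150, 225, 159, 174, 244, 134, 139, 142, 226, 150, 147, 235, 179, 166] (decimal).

U+17EE

Offset 0: leading byte 0x26 = 00100110 → 1-byte char #1 = 26.
Offset 1: leading byte 0xE9 = 11101001 → 3-byte char #2 = E9 B7 A0.
Offset 4: leading byte 0xE2 = 11100010 → 3-byte char #3 = E2 BF A0.
Offset 7: leading byte 0x36 = 00110110 → 1-byte char #4 = 36.
Offset 8: leading byte 0xF2 = 11110010 → 4-byte char #5 = F2 83 AA 96.
Offset 12: leading byte 0xE1 = 11100001 → 3-byte char #6 = E1 9F AE.
Leading byte 0xE1 = 11100001 matches 1110xxxx → 3-byte sequence.
Byte 1: 0xE1 = 11100001, payload 0001 (4 bits).
Byte 2: 0x9F = 10011111 (10xxxxxx ✓), payload 011111.
Byte 3: 0xAE = 10101110 (10xxxxxx ✓), payload 101110.
Concatenate: 0001011111101110 = 0x17EE (16 bits → U+17EE).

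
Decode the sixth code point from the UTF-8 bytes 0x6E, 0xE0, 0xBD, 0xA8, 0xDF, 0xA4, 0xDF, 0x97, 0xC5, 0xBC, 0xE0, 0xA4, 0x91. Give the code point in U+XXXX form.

Offset 0: leading byte 0x6E = 01101110 → 1-byte char #1 = 6E.
Offset 1: leading byte 0xE0 = 11100000 → 3-byte char #2 = E0 BD A8.
Offset 4: leading byte 0xDF = 11011111 → 2-byte char #3 = DF A4.
Offset 6: leading byte 0xDF = 11011111 → 2-byte char #4 = DF 97.
Offset 8: leading byte 0xC5 = 11000101 → 2-byte char #5 = C5 BC.
Offset 10: leading byte 0xE0 = 11100000 → 3-byte char #6 = E0 A4 91.
Leading byte 0xE0 = 11100000 matches 1110xxxx → 3-byte sequence.
Byte 1: 0xE0 = 11100000, payload 0000 (4 bits).
Byte 2: 0xA4 = 10100100 (10xxxxxx ✓), payload 100100.
Byte 3: 0x91 = 10010001 (10xxxxxx ✓), payload 010001.
Concatenate: 0000100100010001 = 0x911 (16 bits → U+0911).

U+0911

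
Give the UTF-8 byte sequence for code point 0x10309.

F0 90 8C 89

U+10309 = 0x10309 = 66313 decimal. In range U+10000–U+10FFFF → 4-byte form: 11110xxx 10xxxxxx 10xxxxxx 10xxxxxx.
Binary (21 bits): 000010000001100001001.
Split 3+6+6+6: 000 | 010000 | 001100 | 001001.
Byte 1: 11110000 = 0xF0.
Byte 2: 10010000 = 0x90.
Byte 3: 10001100 = 0x8C.
Byte 4: 10001001 = 0x89.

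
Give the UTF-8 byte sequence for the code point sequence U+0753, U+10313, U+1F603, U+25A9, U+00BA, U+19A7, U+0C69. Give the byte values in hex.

U+0753: 2-byte form → DD 93.
U+10313: 4-byte form → F0 90 8C 93.
U+1F603: 4-byte form → F0 9F 98 83.
U+25A9: 3-byte form → E2 96 A9.
U+00BA: 2-byte form → C2 BA.
U+19A7: 3-byte form → E1 A6 A7.
U+0C69: 3-byte form → E0 B1 A9.
Concatenated (21 bytes): DD 93 F0 90 8C 93 F0 9F 98 83 E2 96 A9 C2 BA E1 A6 A7 E0 B1 A9.

DD 93 F0 90 8C 93 F0 9F 98 83 E2 96 A9 C2 BA E1 A6 A7 E0 B1 A9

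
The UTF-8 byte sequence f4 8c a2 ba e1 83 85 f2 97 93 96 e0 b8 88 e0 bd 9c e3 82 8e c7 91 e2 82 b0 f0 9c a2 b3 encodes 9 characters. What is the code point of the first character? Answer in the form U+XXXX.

Offset 0: leading byte 0xF4 = 11110100 → 4-byte char #1 = F4 8C A2 BA.
Leading byte 0xF4 = 11110100 matches 11110xxx → 4-byte sequence.
Byte 1: 0xF4 = 11110100, payload 100 (3 bits).
Byte 2: 0x8C = 10001100 (10xxxxxx ✓), payload 001100.
Byte 3: 0xA2 = 10100010 (10xxxxxx ✓), payload 100010.
Byte 4: 0xBA = 10111010 (10xxxxxx ✓), payload 111010.
Concatenate: 100001100100010111010 = 0x10C8BA (21 bits → U+10C8BA).

U+10C8BA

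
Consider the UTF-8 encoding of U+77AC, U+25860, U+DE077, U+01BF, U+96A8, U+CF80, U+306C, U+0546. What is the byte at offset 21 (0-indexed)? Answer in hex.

0xAC

U+77AC → 3-byte form E7 9E AC at offsets 0–2.
U+25860 → 4-byte form F0 A5 A1 A0 at offsets 3–6.
U+DE077 → 4-byte form F3 9E 81 B7 at offsets 7–10.
U+01BF → 2-byte form C6 BF at offsets 11–12.
U+96A8 → 3-byte form E9 9A A8 at offsets 13–15.
U+CF80 → 3-byte form EC BE 80 at offsets 16–18.
U+306C → 3-byte form E3 81 AC at offsets 19–21.
Offset 21 falls in char 7's range; it's byte 3 of E3 81 AC = 0xAC.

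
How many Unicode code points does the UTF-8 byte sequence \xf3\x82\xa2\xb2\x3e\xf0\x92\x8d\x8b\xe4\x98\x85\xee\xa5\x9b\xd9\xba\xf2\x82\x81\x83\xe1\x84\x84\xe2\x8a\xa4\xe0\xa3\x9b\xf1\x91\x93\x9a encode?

Byte at offset 0: 0xF3 = 11110011 → 4-byte char (#1). Advance 4.
Byte at offset 4: 0x3E = 00111110 → 1-byte char (#2). Advance 1.
Byte at offset 5: 0xF0 = 11110000 → 4-byte char (#3). Advance 4.
Byte at offset 9: 0xE4 = 11100100 → 3-byte char (#4). Advance 3.
Byte at offset 12: 0xEE = 11101110 → 3-byte char (#5). Advance 3.
Byte at offset 15: 0xD9 = 11011001 → 2-byte char (#6). Advance 2.
Byte at offset 17: 0xF2 = 11110010 → 4-byte char (#7). Advance 4.
Byte at offset 21: 0xE1 = 11100001 → 3-byte char (#8). Advance 3.
Byte at offset 24: 0xE2 = 11100010 → 3-byte char (#9). Advance 3.
Byte at offset 27: 0xE0 = 11100000 → 3-byte char (#10). Advance 3.
Byte at offset 30: 0xF1 = 11110001 → 4-byte char (#11). Advance 4.
Reached end at offset 34 after 11 code points.

11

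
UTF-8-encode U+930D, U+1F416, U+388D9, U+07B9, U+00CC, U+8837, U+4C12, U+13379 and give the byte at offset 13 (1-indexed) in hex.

1-indexed offset 13 is 0-indexed offset 12.
U+930D → 3-byte form E9 8C 8D at offsets 0–2.
U+1F416 → 4-byte form F0 9F 90 96 at offsets 3–6.
U+388D9 → 4-byte form F0 B8 A3 99 at offsets 7–10.
U+07B9 → 2-byte form DE B9 at offsets 11–12.
Offset 12 falls in char 4's range; it's byte 2 of DE B9 = 0xB9.

0xB9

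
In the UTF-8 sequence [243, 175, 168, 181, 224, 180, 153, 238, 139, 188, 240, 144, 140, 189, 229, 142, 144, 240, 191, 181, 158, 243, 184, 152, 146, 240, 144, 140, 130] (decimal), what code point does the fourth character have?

Offset 0: leading byte 0xF3 = 11110011 → 4-byte char #1 = F3 AF A8 B5.
Offset 4: leading byte 0xE0 = 11100000 → 3-byte char #2 = E0 B4 99.
Offset 7: leading byte 0xEE = 11101110 → 3-byte char #3 = EE 8B BC.
Offset 10: leading byte 0xF0 = 11110000 → 4-byte char #4 = F0 90 8C BD.
Leading byte 0xF0 = 11110000 matches 11110xxx → 4-byte sequence.
Byte 1: 0xF0 = 11110000, payload 000 (3 bits).
Byte 2: 0x90 = 10010000 (10xxxxxx ✓), payload 010000.
Byte 3: 0x8C = 10001100 (10xxxxxx ✓), payload 001100.
Byte 4: 0xBD = 10111101 (10xxxxxx ✓), payload 111101.
Concatenate: 000010000001100111101 = 0x1033D (21 bits → U+1033D).

U+1033D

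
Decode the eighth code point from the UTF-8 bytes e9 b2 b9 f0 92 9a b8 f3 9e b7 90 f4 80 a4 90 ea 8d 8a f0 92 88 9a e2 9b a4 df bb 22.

U+07FB

Offset 0: leading byte 0xE9 = 11101001 → 3-byte char #1 = E9 B2 B9.
Offset 3: leading byte 0xF0 = 11110000 → 4-byte char #2 = F0 92 9A B8.
Offset 7: leading byte 0xF3 = 11110011 → 4-byte char #3 = F3 9E B7 90.
Offset 11: leading byte 0xF4 = 11110100 → 4-byte char #4 = F4 80 A4 90.
Offset 15: leading byte 0xEA = 11101010 → 3-byte char #5 = EA 8D 8A.
Offset 18: leading byte 0xF0 = 11110000 → 4-byte char #6 = F0 92 88 9A.
Offset 22: leading byte 0xE2 = 11100010 → 3-byte char #7 = E2 9B A4.
Offset 25: leading byte 0xDF = 11011111 → 2-byte char #8 = DF BB.
Leading byte 0xDF = 11011111 matches 110xxxxx → 2-byte sequence.
Byte 1: 0xDF = 11011111, payload 11111 (5 bits).
Byte 2: 0xBB = 10111011 (10xxxxxx ✓), payload 111011.
Concatenate: 11111111011 = 0x7FB (11 bits → U+07FB).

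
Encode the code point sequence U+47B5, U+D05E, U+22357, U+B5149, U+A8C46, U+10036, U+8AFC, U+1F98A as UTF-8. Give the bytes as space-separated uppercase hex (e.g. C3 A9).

E4 9E B5 ED 81 9E F0 A2 8D 97 F2 B5 85 89 F2 A8 B1 86 F0 90 80 B6 E8 AB BC F0 9F A6 8A

U+47B5: 3-byte form → E4 9E B5.
U+D05E: 3-byte form → ED 81 9E.
U+22357: 4-byte form → F0 A2 8D 97.
U+B5149: 4-byte form → F2 B5 85 89.
U+A8C46: 4-byte form → F2 A8 B1 86.
U+10036: 4-byte form → F0 90 80 B6.
U+8AFC: 3-byte form → E8 AB BC.
U+1F98A: 4-byte form → F0 9F A6 8A.
Concatenated (29 bytes): E4 9E B5 ED 81 9E F0 A2 8D 97 F2 B5 85 89 F2 A8 B1 86 F0 90 80 B6 E8 AB BC F0 9F A6 8A.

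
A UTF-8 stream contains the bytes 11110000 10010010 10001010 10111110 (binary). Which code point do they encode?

Leading byte 0xF0 = 11110000 matches 11110xxx → 4-byte sequence.
Byte 1: 0xF0 = 11110000, payload 000 (3 bits).
Byte 2: 0x92 = 10010010 (10xxxxxx ✓), payload 010010.
Byte 3: 0x8A = 10001010 (10xxxxxx ✓), payload 001010.
Byte 4: 0xBE = 10111110 (10xxxxxx ✓), payload 111110.
Concatenate: 000010010001010111110 = 0x122BE (21 bits → U+122BE).

U+122BE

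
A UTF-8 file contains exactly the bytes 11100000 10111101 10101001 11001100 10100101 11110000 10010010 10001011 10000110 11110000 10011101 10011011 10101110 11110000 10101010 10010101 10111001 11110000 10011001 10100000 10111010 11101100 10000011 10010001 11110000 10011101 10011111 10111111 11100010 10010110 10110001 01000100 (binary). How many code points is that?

Byte at offset 0: 0xE0 = 11100000 → 3-byte char (#1). Advance 3.
Byte at offset 3: 0xCC = 11001100 → 2-byte char (#2). Advance 2.
Byte at offset 5: 0xF0 = 11110000 → 4-byte char (#3). Advance 4.
Byte at offset 9: 0xF0 = 11110000 → 4-byte char (#4). Advance 4.
Byte at offset 13: 0xF0 = 11110000 → 4-byte char (#5). Advance 4.
Byte at offset 17: 0xF0 = 11110000 → 4-byte char (#6). Advance 4.
Byte at offset 21: 0xEC = 11101100 → 3-byte char (#7). Advance 3.
Byte at offset 24: 0xF0 = 11110000 → 4-byte char (#8). Advance 4.
Byte at offset 28: 0xE2 = 11100010 → 3-byte char (#9). Advance 3.
Byte at offset 31: 0x44 = 01000100 → 1-byte char (#10). Advance 1.
Reached end at offset 32 after 10 code points.

10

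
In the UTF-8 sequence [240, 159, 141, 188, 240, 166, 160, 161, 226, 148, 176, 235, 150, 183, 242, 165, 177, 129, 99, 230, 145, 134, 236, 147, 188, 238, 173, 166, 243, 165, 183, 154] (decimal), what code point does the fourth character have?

Offset 0: leading byte 0xF0 = 11110000 → 4-byte char #1 = F0 9F 8D BC.
Offset 4: leading byte 0xF0 = 11110000 → 4-byte char #2 = F0 A6 A0 A1.
Offset 8: leading byte 0xE2 = 11100010 → 3-byte char #3 = E2 94 B0.
Offset 11: leading byte 0xEB = 11101011 → 3-byte char #4 = EB 96 B7.
Leading byte 0xEB = 11101011 matches 1110xxxx → 3-byte sequence.
Byte 1: 0xEB = 11101011, payload 1011 (4 bits).
Byte 2: 0x96 = 10010110 (10xxxxxx ✓), payload 010110.
Byte 3: 0xB7 = 10110111 (10xxxxxx ✓), payload 110111.
Concatenate: 1011010110110111 = 0xB5B7 (16 bits → U+B5B7).

U+B5B7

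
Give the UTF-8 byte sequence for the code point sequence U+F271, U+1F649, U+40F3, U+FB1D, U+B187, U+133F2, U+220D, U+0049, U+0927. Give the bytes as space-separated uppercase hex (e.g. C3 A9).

EF 89 B1 F0 9F 99 89 E4 83 B3 EF AC 9D EB 86 87 F0 93 8F B2 E2 88 8D 49 E0 A4 A7

U+F271: 3-byte form → EF 89 B1.
U+1F649: 4-byte form → F0 9F 99 89.
U+40F3: 3-byte form → E4 83 B3.
U+FB1D: 3-byte form → EF AC 9D.
U+B187: 3-byte form → EB 86 87.
U+133F2: 4-byte form → F0 93 8F B2.
U+220D: 3-byte form → E2 88 8D.
U+0049: 1-byte form → 49.
U+0927: 3-byte form → E0 A4 A7.
Concatenated (27 bytes): EF 89 B1 F0 9F 99 89 E4 83 B3 EF AC 9D EB 86 87 F0 93 8F B2 E2 88 8D 49 E0 A4 A7.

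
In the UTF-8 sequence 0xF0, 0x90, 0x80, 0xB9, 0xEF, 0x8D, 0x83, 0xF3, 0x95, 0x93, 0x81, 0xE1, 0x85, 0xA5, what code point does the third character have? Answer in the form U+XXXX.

U+D54C1

Offset 0: leading byte 0xF0 = 11110000 → 4-byte char #1 = F0 90 80 B9.
Offset 4: leading byte 0xEF = 11101111 → 3-byte char #2 = EF 8D 83.
Offset 7: leading byte 0xF3 = 11110011 → 4-byte char #3 = F3 95 93 81.
Leading byte 0xF3 = 11110011 matches 11110xxx → 4-byte sequence.
Byte 1: 0xF3 = 11110011, payload 011 (3 bits).
Byte 2: 0x95 = 10010101 (10xxxxxx ✓), payload 010101.
Byte 3: 0x93 = 10010011 (10xxxxxx ✓), payload 010011.
Byte 4: 0x81 = 10000001 (10xxxxxx ✓), payload 000001.
Concatenate: 011010101010011000001 = 0xD54C1 (21 bits → U+D54C1).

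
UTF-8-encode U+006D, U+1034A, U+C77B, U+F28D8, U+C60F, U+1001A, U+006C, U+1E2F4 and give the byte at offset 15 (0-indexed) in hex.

0xF0

U+006D → 1-byte form 6D at offsets 0–0.
U+1034A → 4-byte form F0 90 8D 8A at offsets 1–4.
U+C77B → 3-byte form EC 9D BB at offsets 5–7.
U+F28D8 → 4-byte form F3 B2 A3 98 at offsets 8–11.
U+C60F → 3-byte form EC 98 8F at offsets 12–14.
U+1001A → 4-byte form F0 90 80 9A at offsets 15–18.
Offset 15 falls in char 6's range; it's byte 1 of F0 90 80 9A = 0xF0.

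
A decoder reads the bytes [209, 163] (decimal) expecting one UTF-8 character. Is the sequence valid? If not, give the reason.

valid

Leading byte 0xD1 = 11010001 → 2-byte form.
Continuation bytes 0xA3=10100011 all match 10xxxxxx.
Decoded value 0x463 is ≥ 0x80 (shortest form) and not a surrogate.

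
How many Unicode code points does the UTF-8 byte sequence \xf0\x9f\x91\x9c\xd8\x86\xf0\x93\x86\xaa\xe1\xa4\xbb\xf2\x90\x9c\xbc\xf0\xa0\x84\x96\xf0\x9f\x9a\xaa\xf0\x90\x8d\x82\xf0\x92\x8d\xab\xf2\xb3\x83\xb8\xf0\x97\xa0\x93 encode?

Byte at offset 0: 0xF0 = 11110000 → 4-byte char (#1). Advance 4.
Byte at offset 4: 0xD8 = 11011000 → 2-byte char (#2). Advance 2.
Byte at offset 6: 0xF0 = 11110000 → 4-byte char (#3). Advance 4.
Byte at offset 10: 0xE1 = 11100001 → 3-byte char (#4). Advance 3.
Byte at offset 13: 0xF2 = 11110010 → 4-byte char (#5). Advance 4.
Byte at offset 17: 0xF0 = 11110000 → 4-byte char (#6). Advance 4.
Byte at offset 21: 0xF0 = 11110000 → 4-byte char (#7). Advance 4.
Byte at offset 25: 0xF0 = 11110000 → 4-byte char (#8). Advance 4.
Byte at offset 29: 0xF0 = 11110000 → 4-byte char (#9). Advance 4.
Byte at offset 33: 0xF2 = 11110010 → 4-byte char (#10). Advance 4.
Byte at offset 37: 0xF0 = 11110000 → 4-byte char (#11). Advance 4.
Reached end at offset 41 after 11 code points.

11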